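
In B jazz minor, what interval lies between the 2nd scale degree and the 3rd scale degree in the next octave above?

m9

Spelling B jazz minor: B C# D E F# G# A#.
2nd scale degree = C#; degree 3 (up an octave) = D.
C# up to D is 13 semitones, a half step narrower than a major ninth, so the interval is minor.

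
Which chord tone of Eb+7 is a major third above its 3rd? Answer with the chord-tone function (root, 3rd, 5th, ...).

Ebaug7 (Eb augmented seventh) is spelled Eb, G, B, Db.
The 3rd is G. A major third above G is B.
B is the chord's 5th.

5th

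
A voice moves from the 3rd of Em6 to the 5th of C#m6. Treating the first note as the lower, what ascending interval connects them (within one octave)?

A1

The 3rd of Em6 is G; the 5th of C#m6 is G#.
G up to G# is 1 semitone, a half step wider than a perfect unison, so the interval is augmented.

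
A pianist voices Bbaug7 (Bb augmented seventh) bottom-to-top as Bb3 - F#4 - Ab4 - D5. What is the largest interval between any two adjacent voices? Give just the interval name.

augmented fifth

Adjacent intervals: Bb3→F#4 = augmented fifth; F#4→Ab4 = diminished third; Ab4→D5 = augmented fourth.
The largest is Bb3 to F#4, an augmented fifth (8 semitones).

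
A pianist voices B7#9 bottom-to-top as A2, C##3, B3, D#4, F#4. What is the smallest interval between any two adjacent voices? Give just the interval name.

minor 3rd

Adjacent intervals: A2→C##3 = augmented third; C##3→B3 = diminished seventh; B3→D#4 = major third; D#4→F#4 = minor third.
The smallest is D#4 to F#4, a minor third (3 semitones).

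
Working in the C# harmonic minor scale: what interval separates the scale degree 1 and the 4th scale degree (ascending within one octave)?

The scale runs C# D# E F# G# A B#.
Scale degree 1 = C#; scale degree 4 = F#.
Counting 4 letters and 5 half steps from C# gives a perfect fourth.

perfect 4th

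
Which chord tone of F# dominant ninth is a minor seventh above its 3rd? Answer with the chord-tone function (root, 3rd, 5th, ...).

F#9 (F# dominant ninth): F#–A#–C#–E–G#.
The 3rd is A#. A minor seventh above A# is G#.
G# is the chord's 9th.

9th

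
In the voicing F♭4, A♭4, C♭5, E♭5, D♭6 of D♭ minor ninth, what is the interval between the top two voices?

m7

Those voices are E♭5 and D♭6.
7 letter names make it a seventh; at 10 semitones (a half step narrower than major) the quality is minor.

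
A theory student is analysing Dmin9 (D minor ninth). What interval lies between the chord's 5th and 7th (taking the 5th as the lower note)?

The chord tones of D minor ninth are D-F-A-C-E.
5th = A; 7th = C.
3 letter names make it a third; at 3 semitones (a half step narrower than major) the quality is minor.

minor 3rd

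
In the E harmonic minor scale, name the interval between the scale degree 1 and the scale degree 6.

minor sixth

The scale runs E F# G A B C D#.
Scale degree 1 = E; 6th degree = C.
From E to C: 8 semitones over a sixth = minor.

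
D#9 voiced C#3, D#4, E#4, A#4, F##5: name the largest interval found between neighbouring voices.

Adjacent intervals: C#3→D#4 = major ninth; D#4→E#4 = major second; E#4→A#4 = perfect fourth; A#4→F##5 = major sixth.
The largest is C#3 to D#4, a major ninth (14 semitones).

major ninth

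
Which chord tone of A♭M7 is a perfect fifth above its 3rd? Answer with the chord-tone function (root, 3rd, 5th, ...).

7th

A♭M7 (A♭ major seventh) is spelled A♭–C–E♭–G.
The 3rd is C. A perfect fifth above C is G.
G is the chord's 7th.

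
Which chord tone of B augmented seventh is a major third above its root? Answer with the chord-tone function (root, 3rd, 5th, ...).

3rd

B7#5 is spelled B–D♯–F𝄪–A.
The root is B. A major third above B is D♯.
D♯ is the chord's 3rd.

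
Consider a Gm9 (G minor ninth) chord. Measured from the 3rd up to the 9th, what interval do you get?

M7

Spelling the chord: G–Bb–D–F–A.
The 3rd is Bb and the 9th is A.
From Bb to A is 11 semitones, exactly the major seventh.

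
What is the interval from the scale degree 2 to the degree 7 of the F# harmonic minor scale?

major 6th

The scale runs F# G# A B C# D E#.
The scale degree 2 is G# and the degree 7 is E#.
G# up to E# spans 6 letter names and 9 semitones — a major sixth.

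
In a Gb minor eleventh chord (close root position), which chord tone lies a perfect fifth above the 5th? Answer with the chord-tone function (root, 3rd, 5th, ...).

Spelling the chord: Gb–Bbb–Db–Fb–Ab–Cb.
The 5th is Db. A perfect fifth above Db is Ab.
Ab is the chord's 9th.

9th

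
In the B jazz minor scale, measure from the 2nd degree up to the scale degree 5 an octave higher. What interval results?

B melodic minor: B C# D E F# G# A#.
So we need the interval from C# up to F#.
From C# to F# is 17 semitones, exactly the perfect eleventh.

perfect 11th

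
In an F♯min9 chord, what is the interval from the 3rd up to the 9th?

F♯m9: F♯, A, C♯, E, G♯.
That puts A below G♯.
From A to G♯ is 11 semitones, exactly the major seventh.

major seventh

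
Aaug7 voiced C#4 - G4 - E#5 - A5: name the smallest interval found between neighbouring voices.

diminished 4th

Adjacent intervals: C#4→G4 = diminished fifth; G4→E#5 = augmented sixth; E#5→A5 = diminished fourth.
The smallest is E#5 to A5, a diminished fourth (4 semitones).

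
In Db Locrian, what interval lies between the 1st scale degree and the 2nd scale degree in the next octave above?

minor ninth

The scale runs Db Ebb Fb Gb Abb Bbb Cb.
1st scale degree = Db; scale degree 2 (up an octave) = Ebb.
From Db to Ebb: 13 semitones over a ninth = minor.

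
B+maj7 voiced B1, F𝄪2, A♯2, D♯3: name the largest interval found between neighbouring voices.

augmented 5th

Adjacent intervals: B1→F𝄪2 = augmented fifth; F𝄪2→A♯2 = minor third; A♯2→D♯3 = perfect fourth.
The largest is B1 to F𝄪2, an augmented fifth (8 semitones).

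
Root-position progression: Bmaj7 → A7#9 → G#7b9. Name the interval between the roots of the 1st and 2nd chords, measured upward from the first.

The roots are B and A.
7 letter names make it a seventh; at 10 semitones (a half step narrower than major) the quality is minor.

minor seventh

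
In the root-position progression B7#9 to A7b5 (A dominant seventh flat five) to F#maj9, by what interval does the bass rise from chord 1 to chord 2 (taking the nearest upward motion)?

minor 7th

The roots are B and A.
7 letter names make it a seventh; at 10 semitones (a half step narrower than major) the quality is minor.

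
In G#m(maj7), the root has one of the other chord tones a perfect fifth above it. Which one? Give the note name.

G#mM7 is spelled G#-B-D#-F##.
The root is G#. A perfect fifth above G# is D#.
D# is the chord's 5th.

D#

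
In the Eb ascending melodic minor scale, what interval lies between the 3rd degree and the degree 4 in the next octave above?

The scale runs Eb F Gb Ab Bb C D.
3rd degree = Gb; 4th degree (up an octave) = Ab.
From Gb to Ab is 14 semitones, exactly the major ninth.

major 9th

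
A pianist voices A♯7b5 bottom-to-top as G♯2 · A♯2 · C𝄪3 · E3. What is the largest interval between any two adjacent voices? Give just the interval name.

major third

Adjacent intervals: G♯2→A♯2 = major second; A♯2→C𝄪3 = major third; C𝄪3→E3 = diminished third.
The largest is A♯2 to C𝄪3, a major third (4 semitones).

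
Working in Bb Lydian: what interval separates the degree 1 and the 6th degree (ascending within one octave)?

major sixth

Bb lydian: Bb C D E F G A.
That puts Bb below G.
Bb up to G spans 6 letter names and 9 semitones — a major sixth.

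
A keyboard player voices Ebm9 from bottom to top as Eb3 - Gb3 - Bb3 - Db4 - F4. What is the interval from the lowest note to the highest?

M9

The outer voices are Eb3 and F4.
From Eb to F is 14 semitones, exactly the major ninth.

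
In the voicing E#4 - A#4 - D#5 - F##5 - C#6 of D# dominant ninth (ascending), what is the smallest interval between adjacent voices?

major third

Adjacent intervals: E#4→A#4 = perfect fourth; A#4→D#5 = perfect fourth; D#5→F##5 = major third; F##5→C#6 = diminished fifth.
The smallest is D#5 to F##5, a major third (4 semitones).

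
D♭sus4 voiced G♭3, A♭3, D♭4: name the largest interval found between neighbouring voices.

Adjacent intervals: G♭3→A♭3 = major second; A♭3→D♭4 = perfect fourth.
The largest is A♭3 to D♭4, a perfect fourth (5 semitones).

perfect fourth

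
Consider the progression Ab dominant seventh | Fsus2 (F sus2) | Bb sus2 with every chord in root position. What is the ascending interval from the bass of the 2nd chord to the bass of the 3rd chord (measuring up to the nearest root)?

The roots are F and Bb.
F up to Bb spans 4 letter names and 5 semitones — a perfect fourth.

P4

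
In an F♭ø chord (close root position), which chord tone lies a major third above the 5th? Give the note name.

Ebb

F♭ø (F♭ half-diminished seventh): F♭-A𝄫-C𝄫-E𝄫.
The 5th is C𝄫. A major third above C𝄫 is E𝄫.
E𝄫 is the chord's 7th.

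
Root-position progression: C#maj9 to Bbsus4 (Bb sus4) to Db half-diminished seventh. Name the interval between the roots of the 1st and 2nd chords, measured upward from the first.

The roots are C# and Bb.
C# up to Bb is 9 semitones, a whole step narrower than a major seventh, so the interval is diminished.

diminished seventh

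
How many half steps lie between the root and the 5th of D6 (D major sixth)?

7

Spelling the chord: D-F♯-A-B.
D to A is a perfect fifth: 7 semitones.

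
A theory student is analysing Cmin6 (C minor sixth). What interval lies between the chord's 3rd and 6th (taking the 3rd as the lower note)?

Cmin6 (C minor sixth): C Eb G A.
So we need the interval from Eb up to A.
4 letter names make it a fourth; at 6 semitones (a half step wider than perfect) the quality is augmented.

augmented fourth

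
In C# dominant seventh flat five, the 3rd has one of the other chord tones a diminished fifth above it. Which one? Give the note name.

C#7b5 is spelled C#, E#, G, B.
The 3rd is E#. A diminished fifth above E# is B.
B is the chord's 7th.

B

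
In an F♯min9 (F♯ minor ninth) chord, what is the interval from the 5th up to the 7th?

Spelling the chord: F♯, A, C♯, E, G♯.
So we need the interval from C♯ up to E.
3 letter names make it a third; at 3 semitones (a half step narrower than major) the quality is minor.

minor third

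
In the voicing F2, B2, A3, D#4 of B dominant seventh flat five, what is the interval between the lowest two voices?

augmented 4th

Those voices are F2 and B2.
From F to B: 6 semitones over a fourth = augmented.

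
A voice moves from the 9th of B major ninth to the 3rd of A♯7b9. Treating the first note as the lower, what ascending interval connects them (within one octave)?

B major ninth has C♯ as its 9th, and A♯7b9 has C𝄪 as its 3rd.
1 letter names make it a unison; at 1 semitone (a half step wider than perfect) the quality is augmented.

A1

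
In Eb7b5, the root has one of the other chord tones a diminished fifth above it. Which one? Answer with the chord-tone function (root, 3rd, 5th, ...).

5th

The chord tones of Eb7b5 (Eb dominant seventh flat five) are Eb, G, Bbb, Db.
The root is Eb. A diminished fifth above Eb is Bbb.
Bbb is the chord's 5th.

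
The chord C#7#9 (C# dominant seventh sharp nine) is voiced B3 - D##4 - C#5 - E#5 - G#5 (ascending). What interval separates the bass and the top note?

The outer voices are B3 and G#5.
B up to G# spans 13 letter names and 21 semitones — a major thirteenth.

major thirteenth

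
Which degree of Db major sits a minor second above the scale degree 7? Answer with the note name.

The scale is Db Eb F Gb Ab Bb C.
The scale degree 7 is C; a minor second above that is Db — scale degree 1.

Db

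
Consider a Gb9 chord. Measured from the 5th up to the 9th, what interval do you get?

perfect fifth

Gb9 is spelled Gb–Bb–Db–Fb–Ab.
That puts Db below Ab.
From Db to Ab is 7 semitones, exactly the perfect fifth.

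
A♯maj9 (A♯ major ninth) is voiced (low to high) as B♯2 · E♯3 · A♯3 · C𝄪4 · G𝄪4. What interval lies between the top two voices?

perfect 5th

Those voices are C𝄪4 and G𝄪4.
C𝄪 up to G𝄪 spans 5 letter names and 7 semitones — a perfect fifth.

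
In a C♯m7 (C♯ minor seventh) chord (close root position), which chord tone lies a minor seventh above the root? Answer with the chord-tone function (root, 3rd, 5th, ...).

Spelling the chord: C♯ E G♯ B.
The root is C♯. A minor seventh above C♯ is B.
B is the chord's 7th.

7th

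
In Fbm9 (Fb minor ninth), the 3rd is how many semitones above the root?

3

Spelling the chord: Fb, Abb, Cb, Ebb, Gb.
Fb to Abb is a minor third: 3 semitones.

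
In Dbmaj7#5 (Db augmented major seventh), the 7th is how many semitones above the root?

The chord tones of Dbmaj7#5 are Db–F–A–C.
Db to C is a major seventh: 11 semitones.

11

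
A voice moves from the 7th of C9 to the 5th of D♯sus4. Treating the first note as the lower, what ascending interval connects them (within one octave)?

augmented seventh

The 7th of C9 is B♭; the 5th of D♯sus4 is A♯.
7 letter names make it a seventh; at 12 semitones (a half step wider than major) the quality is augmented.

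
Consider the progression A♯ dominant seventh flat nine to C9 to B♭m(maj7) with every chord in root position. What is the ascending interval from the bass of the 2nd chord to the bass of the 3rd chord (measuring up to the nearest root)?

The roots are C and B♭.
From C to B♭: 10 semitones over a seventh = minor.

minor seventh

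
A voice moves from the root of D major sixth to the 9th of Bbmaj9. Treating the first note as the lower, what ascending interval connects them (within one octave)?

The root of D major sixth is D; the 9th of Bbmaj9 is C.
D up to C is 10 semitones, a half step narrower than a major seventh, so the interval is minor.

minor seventh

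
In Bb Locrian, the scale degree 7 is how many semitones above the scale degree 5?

4

The scale is Bb Cb Db Eb Fb Gb Ab.
Fb up to Ab is a major third — 4 semitones.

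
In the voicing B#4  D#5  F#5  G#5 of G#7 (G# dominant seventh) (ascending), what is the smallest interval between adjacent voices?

M2

Adjacent intervals: B#4→D#5 = minor third; D#5→F#5 = minor third; F#5→G#5 = major second.
The smallest is F#5 to G#5, a major second (2 semitones).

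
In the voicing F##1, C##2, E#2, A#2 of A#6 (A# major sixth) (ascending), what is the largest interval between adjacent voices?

P5

Adjacent intervals: F##1→C##2 = perfect fifth; C##2→E#2 = minor third; E#2→A#2 = perfect fourth.
The largest is F##1 to C##2, a perfect fifth (7 semitones).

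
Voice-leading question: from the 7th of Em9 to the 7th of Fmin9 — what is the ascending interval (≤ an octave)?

minor 2nd

The 7th of Em9 is D; the 7th of Fmin9 is Eb.
2 letter names make it a second; at 1 semitone (a half step narrower than major) the quality is minor.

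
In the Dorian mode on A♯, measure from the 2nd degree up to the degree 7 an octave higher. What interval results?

minor thirteenth

The scale runs A♯ B♯ C♯ D♯ E♯ F𝄪 G♯.
2nd degree = B♯; 7th degree (up an octave) = G♯.
B♯ up to G♯ is 20 semitones, a half step narrower than a major thirteenth, so the interval is minor.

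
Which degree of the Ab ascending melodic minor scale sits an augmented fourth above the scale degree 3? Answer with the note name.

The scale is Ab Bb Cb Db Eb F G.
The scale degree 3 is Cb; an augmented fourth above that is F — scale degree 6.

F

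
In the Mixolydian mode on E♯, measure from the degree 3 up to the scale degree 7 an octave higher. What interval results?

E♯ mixolydian: E♯ F𝄪 G𝄪 A♯ B♯ C𝄪 D♯.
Degree 3 = G𝄪; 7th scale degree (up an octave) = D♯.
G𝄪 up to D♯ is 18 semitones, a half step narrower than a perfect twelfth, so the interval is diminished.

diminished twelfth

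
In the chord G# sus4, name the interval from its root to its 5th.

G# sus4 is spelled G#, C#, D#.
The root is G# and the 5th is D#.
G# up to D# spans 5 letter names and 7 semitones — a perfect fifth.

perfect 5th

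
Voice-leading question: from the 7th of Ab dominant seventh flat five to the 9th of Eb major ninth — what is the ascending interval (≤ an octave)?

major seventh

The 7th of Ab dominant seventh flat five is Gb; the 9th of Eb major ninth is F.
Gb up to F spans 7 letter names and 11 semitones — a major seventh.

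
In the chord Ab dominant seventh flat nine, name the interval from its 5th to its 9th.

diminished fifth

Ab7b9 (Ab dominant seventh flat nine): Ab, C, Eb, Gb, Bbb.
The 5th is Eb and the 9th is Bbb.
Eb up to Bbb is 6 semitones, a half step narrower than a perfect fifth, so the interval is diminished.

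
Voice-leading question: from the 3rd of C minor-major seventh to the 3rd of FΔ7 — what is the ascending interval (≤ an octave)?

A4

C minor-major seventh has Eb as its 3rd, and FΔ7 has A as its 3rd.
4 letter names make it a fourth; at 6 semitones (a half step wider than perfect) the quality is augmented.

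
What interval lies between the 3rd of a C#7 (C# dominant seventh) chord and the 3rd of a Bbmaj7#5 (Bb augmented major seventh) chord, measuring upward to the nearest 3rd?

The 3rd of C#7 (C# dominant seventh) is E#; the 3rd of Bbmaj7#5 (Bb augmented major seventh) is D.
E# up to D is 9 semitones, a whole step narrower than a major seventh, so the interval is diminished.

diminished seventh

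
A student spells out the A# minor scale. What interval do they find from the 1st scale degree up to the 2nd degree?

Spelling the A# minor scale: A# B# C# D# E# F# G#.
1st scale degree = A#; 2nd degree = B#.
From A# to B# is 2 semitones, exactly the major second.

major 2nd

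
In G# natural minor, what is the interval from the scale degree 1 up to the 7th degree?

The scale runs G# A# B C# D# E F#.
So we need the interval from G# up to F#.
G# up to F# is 10 semitones, a half step narrower than a major seventh, so the interval is minor.

m7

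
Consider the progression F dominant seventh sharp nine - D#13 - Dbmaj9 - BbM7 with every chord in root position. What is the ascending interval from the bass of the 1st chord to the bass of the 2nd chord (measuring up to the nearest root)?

A6

The roots are F and D#.
6 letter names make it a sixth; at 10 semitones (a half step wider than major) the quality is augmented.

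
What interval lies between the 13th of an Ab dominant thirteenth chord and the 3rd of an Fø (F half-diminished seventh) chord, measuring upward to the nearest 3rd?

minor third

Ab dominant thirteenth has F as its 13th, and Fø (F half-diminished seventh) has Ab as its 3rd.
F up to Ab is 3 semitones, a half step narrower than a major third, so the interval is minor.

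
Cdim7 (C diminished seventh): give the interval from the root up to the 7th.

Cdim7 is spelled C, E♭, G♭, B𝄫.
So we need the interval from C up to B𝄫.
7 letter names make it a seventh; at 9 semitones (a whole step narrower than major) the quality is diminished.

diminished 7th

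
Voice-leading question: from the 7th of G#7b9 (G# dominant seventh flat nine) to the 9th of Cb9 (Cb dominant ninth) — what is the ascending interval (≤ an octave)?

diminished sixth

G#7b9 (G# dominant seventh flat nine) has F# as its 7th, and Cb9 (Cb dominant ninth) has Db as its 9th.
6 letter names make it a sixth; at 7 semitones (a whole step narrower than major) the quality is diminished.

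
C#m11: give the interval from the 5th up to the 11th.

Spelling the chord: C#-E-G#-B-D#-F#.
That puts G# below F#.
7 letter names make it a seventh; at 10 semitones (a half step narrower than major) the quality is minor.

minor seventh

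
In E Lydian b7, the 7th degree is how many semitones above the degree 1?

10

The scale is E F# G# A# B C# D.
E up to D is a minor seventh — 10 semitones.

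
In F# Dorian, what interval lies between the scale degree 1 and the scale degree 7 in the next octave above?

minor 14th

Spelling F# Dorian: F# G# A B C# D# E.
That puts F# below E.
14 letter names make it a fourteenth; at 22 semitones (a half step narrower than major) the quality is minor.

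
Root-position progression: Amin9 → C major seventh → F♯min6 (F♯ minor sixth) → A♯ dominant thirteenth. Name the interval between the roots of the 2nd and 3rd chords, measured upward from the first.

A4

The roots are C and F♯.
4 letter names make it a fourth; at 6 semitones (a half step wider than perfect) the quality is augmented.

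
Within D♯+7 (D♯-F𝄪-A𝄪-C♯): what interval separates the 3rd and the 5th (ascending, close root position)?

major 3rd

The 3rd is F𝄪 and the 5th is A𝄪.
Counting 3 letters and 4 half steps from F𝄪 gives a major third.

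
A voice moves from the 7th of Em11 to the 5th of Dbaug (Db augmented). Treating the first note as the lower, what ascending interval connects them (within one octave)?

perfect 5th

The 7th of Em11 is D; the 5th of Dbaug (Db augmented) is A.
Counting 5 letters and 7 half steps from D gives a perfect fifth.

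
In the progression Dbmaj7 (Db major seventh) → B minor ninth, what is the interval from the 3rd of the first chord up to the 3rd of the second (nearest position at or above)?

major sixth

Dbmaj7 (Db major seventh) has F as its 3rd, and B minor ninth has D as its 3rd.
From F to D is 9 semitones, exactly the major sixth.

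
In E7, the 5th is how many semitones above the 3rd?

The chord tones of E7 (E dominant seventh) are E G♯ B D.
G♯ to B is a minor third: 3 semitones.

3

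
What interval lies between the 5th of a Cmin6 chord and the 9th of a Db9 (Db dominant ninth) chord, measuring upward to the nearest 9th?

minor sixth

Cmin6 has G as its 5th, and Db9 (Db dominant ninth) has Eb as its 9th.
6 letter names make it a sixth; at 8 semitones (a half step narrower than major) the quality is minor.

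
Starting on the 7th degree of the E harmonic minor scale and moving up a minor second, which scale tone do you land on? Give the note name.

The scale is E F# G A B C D#.
The 7th degree is D#; a minor second above that is E — scale degree 1.

E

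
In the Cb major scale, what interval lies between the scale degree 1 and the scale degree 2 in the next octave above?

major ninth

Spelling the Cb major scale: Cb Db Eb Fb Gb Ab Bb.
The scale degree 1 is Cb and the scale degree 2 (up an octave) is Db.
Cb up to Db spans 9 letter names and 14 semitones — a major ninth.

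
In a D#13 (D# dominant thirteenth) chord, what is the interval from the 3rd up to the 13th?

perfect 11th

The chord tones of D# dominant thirteenth are D#, F##, A#, C#, E#, B#.
So we need the interval from F## up to B#.
From F## to B# is 17 semitones, exactly the perfect eleventh.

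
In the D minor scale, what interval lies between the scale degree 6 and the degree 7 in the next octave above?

major ninth

Spelling the D minor scale: D E F G A Bb C.
Scale degree 6 = Bb; degree 7 (up an octave) = C.
From Bb to C is 14 semitones, exactly the major ninth.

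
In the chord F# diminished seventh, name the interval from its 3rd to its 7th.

F#°7 (F# diminished seventh) is spelled F#–A–C–Eb.
So we need the interval from A up to Eb.
From A to Eb: 6 semitones over a fifth = diminished.

diminished fifth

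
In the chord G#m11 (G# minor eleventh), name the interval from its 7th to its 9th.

major third

The chord tones of G#m11 (G# minor eleventh) are G# B D# F# A# C#.
The 7th is F# and the 9th is A#.
F# up to A# spans 3 letter names and 4 semitones — a major third.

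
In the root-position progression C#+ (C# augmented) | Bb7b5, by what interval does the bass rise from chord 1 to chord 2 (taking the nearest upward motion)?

diminished seventh

The roots are C# and Bb.
From C# to Bb: 9 semitones over a seventh = diminished.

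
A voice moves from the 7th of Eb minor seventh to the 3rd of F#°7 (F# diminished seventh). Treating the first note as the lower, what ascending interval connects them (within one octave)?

Eb minor seventh has Db as its 7th, and F#°7 (F# diminished seventh) has A as its 3rd.
5 letter names make it a fifth; at 8 semitones (a half step wider than perfect) the quality is augmented.

augmented fifth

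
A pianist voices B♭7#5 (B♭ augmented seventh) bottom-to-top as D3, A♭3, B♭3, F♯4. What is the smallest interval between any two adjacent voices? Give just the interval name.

major second

Adjacent intervals: D3→A♭3 = diminished fifth; A♭3→B♭3 = major second; B♭3→F♯4 = augmented fifth.
The smallest is A♭3 to B♭3, a major second (2 semitones).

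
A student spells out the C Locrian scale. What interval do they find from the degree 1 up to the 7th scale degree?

m7

C locrian: C Db Eb F Gb Ab Bb.
So we need the interval from C up to Bb.
C up to Bb is 10 semitones, a half step narrower than a major seventh, so the interval is minor.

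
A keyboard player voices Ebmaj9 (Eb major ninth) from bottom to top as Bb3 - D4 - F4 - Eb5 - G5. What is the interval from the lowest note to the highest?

major 13th

The outer voices are Bb3 and G5.
Bb up to G spans 13 letter names and 21 semitones — a major thirteenth.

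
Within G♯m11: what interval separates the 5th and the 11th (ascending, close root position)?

minor seventh

G♯ minor eleventh: G♯–B–D♯–F♯–A♯–C♯.
So we need the interval from D♯ up to C♯.
From D♯ to C♯: 10 semitones over a seventh = minor.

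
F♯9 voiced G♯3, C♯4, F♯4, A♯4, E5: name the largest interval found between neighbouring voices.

diminished 5th

Adjacent intervals: G♯3→C♯4 = perfect fourth; C♯4→F♯4 = perfect fourth; F♯4→A♯4 = major third; A♯4→E5 = diminished fifth.
The largest is A♯4 to E5, a diminished fifth (6 semitones).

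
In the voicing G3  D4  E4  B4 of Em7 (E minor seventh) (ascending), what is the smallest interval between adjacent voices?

major second

Adjacent intervals: G3→D4 = perfect fifth; D4→E4 = major second; E4→B4 = perfect fifth.
The smallest is D4 to E4, a major second (2 semitones).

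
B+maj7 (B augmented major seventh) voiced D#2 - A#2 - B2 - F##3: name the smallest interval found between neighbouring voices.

minor 2nd

Adjacent intervals: D#2→A#2 = perfect fifth; A#2→B2 = minor second; B2→F##3 = augmented fifth.
The smallest is A#2 to B2, a minor second (1 semitone).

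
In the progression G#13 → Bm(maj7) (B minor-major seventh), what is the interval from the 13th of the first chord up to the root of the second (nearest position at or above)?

diminished fifth

The 13th of G#13 is E#; the root of Bm(maj7) (B minor-major seventh) is B.
5 letter names make it a fifth; at 6 semitones (a half step narrower than perfect) the quality is diminished.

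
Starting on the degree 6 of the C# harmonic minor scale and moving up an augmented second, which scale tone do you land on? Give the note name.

B#

The scale is C# D# E F# G# A B#.
The degree 6 is A; an augmented second above that is B# — scale degree 7.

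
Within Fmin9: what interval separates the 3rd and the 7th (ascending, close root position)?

Fm9 (F minor ninth): F–Ab–C–Eb–G.
3rd = Ab; 7th = Eb.
From Ab to Eb is 7 semitones, exactly the perfect fifth.

P5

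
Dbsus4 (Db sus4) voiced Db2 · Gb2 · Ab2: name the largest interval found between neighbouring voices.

Adjacent intervals: Db2→Gb2 = perfect fourth; Gb2→Ab2 = major second.
The largest is Db2 to Gb2, a perfect fourth (5 semitones).

P4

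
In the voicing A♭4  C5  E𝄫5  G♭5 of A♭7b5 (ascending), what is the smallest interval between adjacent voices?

Adjacent intervals: A♭4→C5 = major third; C5→E𝄫5 = diminished third; E𝄫5→G♭5 = major third.
The smallest is C5 to E𝄫5, a diminished third (2 semitones).

diminished third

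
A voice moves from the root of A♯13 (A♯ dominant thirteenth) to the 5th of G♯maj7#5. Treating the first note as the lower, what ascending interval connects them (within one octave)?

A♯13 (A♯ dominant thirteenth) has A♯ as its root, and G♯maj7#5 has D𝄪 as its 5th.
A♯ up to D𝄪 is 6 semitones, a half step wider than a perfect fourth, so the interval is augmented.

augmented fourth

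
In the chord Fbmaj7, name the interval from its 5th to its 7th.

M3

Spelling the chord: Fb Ab Cb Eb.
That puts Cb below Eb.
Counting 3 letters and 4 half steps from Cb gives a major third.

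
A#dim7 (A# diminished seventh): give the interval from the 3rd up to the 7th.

diminished 5th

A#°7: A#–C#–E–G.
3rd = C#; 7th = G.
From C# to G: 6 semitones over a fifth = diminished.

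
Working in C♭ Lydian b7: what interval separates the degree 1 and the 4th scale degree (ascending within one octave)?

Spelling C♭ Lydian b7: C♭ D♭ E♭ F G♭ A♭ B𝄫.
So we need the interval from C♭ up to F.
C♭ up to F is 6 semitones, a half step wider than a perfect fourth, so the interval is augmented.

augmented fourth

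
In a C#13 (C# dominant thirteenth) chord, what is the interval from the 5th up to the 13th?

major ninth

C# dominant thirteenth is spelled C# E# G# B D# A#.
5th = G#; 13th = A#.
From G# to A# is 14 semitones, exactly the major ninth.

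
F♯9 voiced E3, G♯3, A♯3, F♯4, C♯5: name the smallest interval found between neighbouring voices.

major 2nd

Adjacent intervals: E3→G♯3 = major third; G♯3→A♯3 = major second; A♯3→F♯4 = minor sixth; F♯4→C♯5 = perfect fifth.
The smallest is G♯3 to A♯3, a major second (2 semitones).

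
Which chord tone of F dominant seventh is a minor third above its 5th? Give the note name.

Eb

Spelling the chord: F-A-C-Eb.
The 5th is C. A minor third above C is Eb.
Eb is the chord's 7th.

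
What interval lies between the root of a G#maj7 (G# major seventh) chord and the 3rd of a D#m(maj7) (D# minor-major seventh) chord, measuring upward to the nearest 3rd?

minor 7th

The root of G#maj7 (G# major seventh) is G#; the 3rd of D#m(maj7) (D# minor-major seventh) is F#.
G# up to F# is 10 semitones, a half step narrower than a major seventh, so the interval is minor.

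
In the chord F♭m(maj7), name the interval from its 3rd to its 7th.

A5

F♭m(maj7) is spelled F♭–A𝄫–C♭–E♭.
The 3rd is A𝄫 and the 7th is E♭.
5 letter names make it a fifth; at 8 semitones (a half step wider than perfect) the quality is augmented.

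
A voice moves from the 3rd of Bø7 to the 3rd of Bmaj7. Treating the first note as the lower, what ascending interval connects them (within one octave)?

The 3rd of Bø7 is D; the 3rd of Bmaj7 is D#.
D up to D# is 1 semitone, a half step wider than a perfect unison, so the interval is augmented.

augmented unison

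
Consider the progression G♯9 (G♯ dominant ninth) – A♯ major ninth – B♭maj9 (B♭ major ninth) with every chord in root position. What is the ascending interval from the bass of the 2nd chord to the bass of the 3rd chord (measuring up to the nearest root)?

The roots are A♯ and B♭.
From A♯ to B♭: 0 semitones over a second = diminished.

d2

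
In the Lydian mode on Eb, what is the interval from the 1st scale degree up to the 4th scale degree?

augmented fourth

Spelling the Lydian mode on Eb: Eb F G A Bb C D.
1st scale degree = Eb; degree 4 = A.
4 letter names make it a fourth; at 6 semitones (a half step wider than perfect) the quality is augmented.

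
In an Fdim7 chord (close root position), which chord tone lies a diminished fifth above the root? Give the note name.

Spelling the chord: F–Ab–Cb–Ebb.
The root is F. A diminished fifth above F is Cb.
Cb is the chord's 5th.

Cb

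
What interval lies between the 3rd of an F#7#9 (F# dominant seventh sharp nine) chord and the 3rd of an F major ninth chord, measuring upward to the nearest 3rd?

F#7#9 (F# dominant seventh sharp nine) has A# as its 3rd, and F major ninth has A as its 3rd.
From A# to A: 11 semitones over an octave = diminished.

d8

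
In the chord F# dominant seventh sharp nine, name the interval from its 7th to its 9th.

F#7#9 (F# dominant seventh sharp nine) is spelled F#-A#-C#-E-G##.
7th = E; 9th = G##.
From E to G##: 5 semitones over a third = augmented.

augmented third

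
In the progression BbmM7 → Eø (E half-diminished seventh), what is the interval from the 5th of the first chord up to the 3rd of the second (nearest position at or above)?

BbmM7 has F as its 5th, and Eø (E half-diminished seventh) has G as its 3rd.
Counting 2 letters and 2 half steps from F gives a major second.

major second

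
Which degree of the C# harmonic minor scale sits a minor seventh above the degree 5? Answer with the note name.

The scale is C# D# E F# G# A B#.
The degree 5 is G#; a minor seventh above that is F# — scale degree 4.

F#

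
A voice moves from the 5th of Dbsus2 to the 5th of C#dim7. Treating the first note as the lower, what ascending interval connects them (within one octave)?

Dbsus2 has Ab as its 5th, and C#dim7 has G as its 5th.
Ab up to G spans 7 letter names and 11 semitones — a major seventh.

major 7th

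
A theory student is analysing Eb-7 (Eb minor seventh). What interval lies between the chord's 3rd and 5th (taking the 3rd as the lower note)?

Eb minor seventh: Eb-Gb-Bb-Db.
So we need the interval from Gb up to Bb.
From Gb to Bb is 4 semitones, exactly the major third.

M3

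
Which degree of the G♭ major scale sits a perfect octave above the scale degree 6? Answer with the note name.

The scale is G♭ A♭ B♭ C♭ D♭ E♭ F.
The scale degree 6 is E♭; a perfect octave above that is E♭ — scale degree 6.

Eb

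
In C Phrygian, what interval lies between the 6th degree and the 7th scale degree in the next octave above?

The scale runs C Db Eb F G Ab Bb.
6th degree = Ab; degree 7 (up an octave) = Bb.
Ab up to Bb spans 9 letter names and 14 semitones — a major ninth.

M9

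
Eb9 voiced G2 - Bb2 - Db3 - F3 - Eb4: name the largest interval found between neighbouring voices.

minor 7th

Adjacent intervals: G2→Bb2 = minor third; Bb2→Db3 = minor third; Db3→F3 = major third; F3→Eb4 = minor seventh.
The largest is F3 to Eb4, a minor seventh (10 semitones).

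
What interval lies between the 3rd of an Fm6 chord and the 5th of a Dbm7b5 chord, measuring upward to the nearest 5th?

diminished 8th

The 3rd of Fm6 is Ab; the 5th of Dbm7b5 is Abb.
Ab up to Abb is 11 semitones, a half step narrower than a perfect octave, so the interval is diminished.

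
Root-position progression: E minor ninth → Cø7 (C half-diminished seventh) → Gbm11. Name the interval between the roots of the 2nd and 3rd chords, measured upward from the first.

diminished fifth

The roots are C and Gb.
C up to Gb is 6 semitones, a half step narrower than a perfect fifth, so the interval is diminished.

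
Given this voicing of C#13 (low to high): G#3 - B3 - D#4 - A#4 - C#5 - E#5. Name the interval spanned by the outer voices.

M13

The outer voices are G#3 and E#5.
G# up to E# spans 13 letter names and 21 semitones — a major thirteenth.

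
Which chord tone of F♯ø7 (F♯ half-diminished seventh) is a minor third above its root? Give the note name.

The chord tones of F♯ø7 (F♯ half-diminished seventh) are F♯ A C E.
The root is F♯. A minor third above F♯ is A.
A is the chord's 3rd.

A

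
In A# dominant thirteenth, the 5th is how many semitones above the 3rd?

3

A#13: A#–C##–E#–G#–B#–F##.
C## to E# is a minor third: 3 semitones.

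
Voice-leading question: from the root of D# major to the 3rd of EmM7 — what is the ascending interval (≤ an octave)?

d4

The root of D# major is D#; the 3rd of EmM7 is G.
D# up to G is 4 semitones, a half step narrower than a perfect fourth, so the interval is diminished.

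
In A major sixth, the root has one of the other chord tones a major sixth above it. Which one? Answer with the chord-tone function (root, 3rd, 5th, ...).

6th

A6: A–C♯–E–F♯.
The root is A. A major sixth above A is F♯.
F♯ is the chord's 6th.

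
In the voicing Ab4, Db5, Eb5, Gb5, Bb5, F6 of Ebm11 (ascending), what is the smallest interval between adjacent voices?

Adjacent intervals: Ab4→Db5 = perfect fourth; Db5→Eb5 = major second; Eb5→Gb5 = minor third; Gb5→Bb5 = major third; Bb5→F6 = perfect fifth.
The smallest is Db5 to Eb5, a major second (2 semitones).

major 2nd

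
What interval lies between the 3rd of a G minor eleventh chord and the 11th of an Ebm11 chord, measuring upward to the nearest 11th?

The 3rd of G minor eleventh is Bb; the 11th of Ebm11 is Ab.
From Bb to Ab: 10 semitones over a seventh = minor.

minor 7th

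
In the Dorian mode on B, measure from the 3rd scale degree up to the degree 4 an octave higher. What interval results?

Spelling the Dorian mode on B: B C♯ D E F♯ G♯ A.
3rd scale degree = D; degree 4 (up an octave) = E.
From D to E is 14 semitones, exactly the major ninth.

major 9th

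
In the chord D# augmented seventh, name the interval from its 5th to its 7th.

Spelling the chord: D#–F##–A##–C#.
So we need the interval from A## up to C#.
From A## to C#: 2 semitones over a third = diminished.

diminished third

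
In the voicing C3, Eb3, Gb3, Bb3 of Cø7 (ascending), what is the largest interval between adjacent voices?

Adjacent intervals: C3→Eb3 = minor third; Eb3→Gb3 = minor third; Gb3→Bb3 = major third.
The largest is Gb3 to Bb3, a major third (4 semitones).

major 3rd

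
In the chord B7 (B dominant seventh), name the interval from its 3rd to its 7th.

diminished 5th

B7 is spelled B D# F# A.
So we need the interval from D# up to A.
From D# to A: 6 semitones over a fifth = diminished.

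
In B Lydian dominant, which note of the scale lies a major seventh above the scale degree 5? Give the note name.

E#

The scale is B C# D# E# F# G# A.
The scale degree 5 is F#; a major seventh above that is E# — scale degree 4.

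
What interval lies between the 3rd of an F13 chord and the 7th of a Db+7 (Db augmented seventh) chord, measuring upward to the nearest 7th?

The 3rd of F13 is A; the 7th of Db+7 (Db augmented seventh) is Cb.
From A to Cb: 2 semitones over a third = diminished.

d3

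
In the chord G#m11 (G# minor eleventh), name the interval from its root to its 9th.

Spelling the chord: G#, B, D#, F#, A#, C#.
The root is G# and the 9th is A#.
Counting 9 letters and 14 half steps from G# gives a major ninth.

major ninth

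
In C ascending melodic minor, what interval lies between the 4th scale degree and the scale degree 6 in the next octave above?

major tenth

The scale runs C D Eb F G A B.
So we need the interval from F up to A.
From F to A is 16 semitones, exactly the major tenth.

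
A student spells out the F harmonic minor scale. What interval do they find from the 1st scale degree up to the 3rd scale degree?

The scale runs F G Ab Bb C Db E.
So we need the interval from F up to Ab.
From F to Ab: 3 semitones over a third = minor.

minor 3rd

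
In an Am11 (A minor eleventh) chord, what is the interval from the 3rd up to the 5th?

M3

A minor eleventh is spelled A-C-E-G-B-D.
So we need the interval from C up to E.
Counting 3 letters and 4 half steps from C gives a major third.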